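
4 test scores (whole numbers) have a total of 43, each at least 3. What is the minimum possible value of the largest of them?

The 4 values sum to 43, so their maximum is at least ⌈43/4⌉ = 11.
Equality holds with 3 values of 11 and 1 value of 10.

11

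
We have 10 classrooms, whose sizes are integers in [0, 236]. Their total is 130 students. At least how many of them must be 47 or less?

8

If only k of them are at most 47, the other 10 − k are at least 48, so the total is at least (10 − k)·48 + k·0.
This is ≤ 130, so (10 − k)·48 + 0k ≤ 130, which gives k ≥ 8.
Exactly 8 works: 8 values at 0 and 2 at 48 total 96; raise one of the low values by 34 (still ≤ 47) to hit 130.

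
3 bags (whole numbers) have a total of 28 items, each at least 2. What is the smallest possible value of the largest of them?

If every one of the 3 were at most 9, the total would be at most 3 × 9 = 27 < 28.
Achievable: 1 of them at 10 and 2 at 9 total 28.

10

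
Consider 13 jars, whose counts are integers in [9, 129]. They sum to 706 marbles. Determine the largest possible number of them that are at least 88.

7

If k of the values are ≥ 88, the total is ≥ 88k + 9(13 − k).
Setting 88k + 9(13 − k) ≤ 706 gives 79k ≤ 589, so k ≤ 7.
k = 7 is achieved by 7 values at 88 and 6 at 9, total 670; add 36 to one value (staying below 88) to reach 706.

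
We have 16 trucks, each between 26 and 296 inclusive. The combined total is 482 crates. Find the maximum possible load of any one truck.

92

Maximizing one value means minimizing the remaining 15.
The other 15 contribute at least 15 × 26 = 390, leaving at most 482 − 390 = 92.
Since 92 ≤ 296, this is achievable: one at 92 and 15 at 26.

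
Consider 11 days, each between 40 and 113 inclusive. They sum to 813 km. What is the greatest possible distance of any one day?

113

To make one day as large as possible, make the other 10 as small as possible.
The other 10 contribute at least 10 × 40 = 400, leaving at most 813 − 400 = 413.
But each day is capped at 113, so the maximum is 113.
Achievable: one at 113 and the other 10 totalling 700, which fits since 10 × 40 ≤ 700 ≤ 10 × 113.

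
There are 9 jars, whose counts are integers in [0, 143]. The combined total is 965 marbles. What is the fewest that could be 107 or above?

1

Suppose at most 9 − j of them reach 107; then j values are ≤ 106 and the rest ≤ 143.
The total is then ≤ 106·j + 143·(9 − j) = 1287 − 37j. For this to be ≥ 965 we need j ≤ 8, so at least 9 − 8 = 1 must reach 107.
Exactly 1 works: 1 value at 143 and 8 at 106 total 991; lower one of the high values by 26 (still ≥ 107) to hit 965.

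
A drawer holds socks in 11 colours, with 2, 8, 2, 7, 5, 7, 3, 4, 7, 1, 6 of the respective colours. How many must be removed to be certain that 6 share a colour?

In the worst case you take as many as possible of each colour without reaching 6: 2 + 5 + 2 + 5 + 5 + 5 + 3 + 4 + 5 + 1 + 5 = 42.
The next one must give 6 of some colour, so 42 + 1 = 43.

43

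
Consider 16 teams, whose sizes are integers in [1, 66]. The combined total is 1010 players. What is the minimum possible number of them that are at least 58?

Each value short of 58 is at most 57, costing at least 66 − 57 = 9 against the maximum total of 1056.
We can afford to lose at most 1056 − 1010 = 46, so at most ⌊46/9⌋ = 5 fall short, and at least 11 are ≥ 58.
Exactly 11 works: 11 values at 66 and 5 at 57 total 1011; lower one of the high values by 1 (still ≥ 58) to hit 1010.

11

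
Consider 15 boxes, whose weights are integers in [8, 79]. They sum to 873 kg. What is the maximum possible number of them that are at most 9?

Each value at 9 or below falls at least 79 − 9 = 70 short of the ceiling 79.
The ceiling total is 15 × 79 = 1185, and we need 873, so at most ⌊(1185 − 873)/70⌋ = 4 can be that low.
k = 4 is achieved by 4 values at 9 and 11 at 79, total 905; lower one of the 79's by 32 (still > 9) to reach 873.

4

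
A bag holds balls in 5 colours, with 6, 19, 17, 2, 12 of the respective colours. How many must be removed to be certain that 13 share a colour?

45

In the worst case you take as many as possible of each colour without reaching 13: 6 + 12 + 12 + 2 + 12 = 44.
The next one must give 13 of some colour, so 44 + 1 = 45.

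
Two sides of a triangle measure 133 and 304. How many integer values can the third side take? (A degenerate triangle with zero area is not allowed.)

The triangle inequality gives |133 − 304| < c < 133 + 304, i.e. 171 < c < 437.
So c can be any integer from 172 to 436: 265 values.

265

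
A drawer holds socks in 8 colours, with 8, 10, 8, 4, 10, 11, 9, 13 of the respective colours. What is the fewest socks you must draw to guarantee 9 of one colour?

In the worst case you take as many as possible of each colour without reaching 9: 8 + 8 + 8 + 4 + 8 + 8 + 8 + 8 = 60.
The next one must give 9 of some colour, so 60 + 1 = 61.

61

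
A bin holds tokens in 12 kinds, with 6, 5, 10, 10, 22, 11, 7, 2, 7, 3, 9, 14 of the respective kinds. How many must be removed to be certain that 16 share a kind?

In the worst case you take as many as possible of each kind without reaching 16: 6 + 5 + 10 + 10 + 15 + 11 + 7 + 2 + 7 + 3 + 9 + 14 = 99.
The next one must give 16 of some kind, so 99 + 1 = 100.

100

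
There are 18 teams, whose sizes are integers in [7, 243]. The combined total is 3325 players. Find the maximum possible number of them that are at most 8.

Suppose k of them are at most 8. Those contribute at most 8 each and the rest at most 243 each.
So the total is at most 8k + 243(18 − k) = 4374 − 235k. This must still be ≥ 3325, so k ≤ 4.
k = 4 is achieved by 4 values at 8 and 14 at 243, total 3434; lower one of the 243's by 109 (still > 8) to reach 3325.

4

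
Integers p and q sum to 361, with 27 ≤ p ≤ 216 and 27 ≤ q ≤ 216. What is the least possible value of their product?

pq = p(361 − p) is concave in p, so over [145, 216] it is minimized at an endpoint.
The extreme feasible split is p = 145, q = 216, giving pq = 31320.

31320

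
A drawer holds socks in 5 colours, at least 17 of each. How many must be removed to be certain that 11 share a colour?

51

You could draw 10 of every colour without reaching 11 of any — 50 in all.
One more forces 11 of some colour, so 50 + 1 = 51.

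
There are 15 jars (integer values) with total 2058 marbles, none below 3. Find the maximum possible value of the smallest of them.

The 15 values sum to 2058, so their minimum is at most ⌊2058/15⌋ = 137.
Achievable: 12 of them at 137 and 3 at 138 total 2058.

137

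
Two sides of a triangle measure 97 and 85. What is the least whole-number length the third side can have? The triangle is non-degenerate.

13

The third side must exceed |97 − 85| = 12.
The smallest integer above 12 is 13.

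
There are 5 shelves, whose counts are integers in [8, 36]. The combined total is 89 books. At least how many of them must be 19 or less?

Let j be the number exceeding 19. Then the total is ≥ 20·j + 8·(5 − j) = 40 + 12j.
So 12j ≤ 49 and j ≤ 4; hence at least 5 − 4 = 1 are ≤ 19.
Exactly 1 works: 1 value at 8 and 4 at 20 total 88; raise one of the low values by 1 (still ≤ 19) to hit 89.

1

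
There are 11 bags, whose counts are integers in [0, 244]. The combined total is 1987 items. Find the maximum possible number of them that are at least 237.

8

Suppose k of them are at least 237. Those contribute at least 237 each and the other 11 − k at least 0 each.
So the total is at least 237k + 0(11 − k) = 0 + 237k. This must be ≤ 1987, giving k ≤ 8.
k = 8 is achieved by 8 values at 237 and 3 at 0, total 1896; add 91 to one value (staying below 237) to reach 1987.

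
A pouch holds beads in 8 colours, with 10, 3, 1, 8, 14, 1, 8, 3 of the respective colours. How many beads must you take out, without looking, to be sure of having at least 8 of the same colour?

37

In the worst case you take as many as possible of each colour without reaching 8: 7 + 3 + 1 + 7 + 7 + 1 + 7 + 3 = 36.
The next one must give 8 of some colour, so 36 + 1 = 37.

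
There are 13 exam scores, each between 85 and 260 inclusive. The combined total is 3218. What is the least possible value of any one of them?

To make one score as small as possible, make the other 12 as large as possible.
The other 12 contribute at most 12 × 260 = 3120, leaving at least 3218 − 3120 = 98.
Since 98 ≥ 85, this is achievable: one at 98 and 12 at 260.

98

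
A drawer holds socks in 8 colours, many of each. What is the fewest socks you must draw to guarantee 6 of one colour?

You could draw 5 of every colour without reaching 6 of any — 40 in all.
One more forces 6 of some colour, so 40 + 1 = 41.

41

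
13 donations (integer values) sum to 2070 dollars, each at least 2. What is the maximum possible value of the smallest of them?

159

If every one of the 13 were at least 160, the total would be at least 13 × 160 = 2080 > 2070.
Achievable: 10 of them at 159 and 3 at 160 total 2070.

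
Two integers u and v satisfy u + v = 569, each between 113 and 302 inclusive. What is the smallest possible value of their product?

uv = u(569 − u) is concave in u, so over [267, 302] it is minimized at an endpoint.
The extreme feasible split is u = 267, v = 302, giving uv = 80634.

80634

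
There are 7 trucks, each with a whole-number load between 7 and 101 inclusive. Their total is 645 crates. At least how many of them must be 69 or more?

If only k of them are at least 69, the other 7 − k are at most 68, so the total is at most k·101 + (7 − k)·68.
This must reach 645, so k·101 + (7 − k)·68 ≥ 645, giving k ≥ 6.
Exactly 6 works: 6 values at 101 and 1 at 68 total 674; lower one of the high values by 29 (still ≥ 69) to hit 645.

6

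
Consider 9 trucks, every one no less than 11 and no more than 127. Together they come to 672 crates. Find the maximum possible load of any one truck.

Maximizing one value means minimizing the remaining 8.
The other 8 contribute at least 8 × 11 = 88, leaving at most 672 − 88 = 584.
But each truck is capped at 127, so the maximum is 127.
Achievable: one at 127 and the other 8 totalling 545, which fits since 8 × 11 ≤ 545 ≤ 8 × 127.

127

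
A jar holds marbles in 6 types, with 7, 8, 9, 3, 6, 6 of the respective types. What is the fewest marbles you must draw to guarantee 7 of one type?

34

In the worst case you take as many as possible of each type without reaching 7: 6 + 6 + 6 + 3 + 6 + 6 = 33.
The next one must give 7 of some type, so 33 + 1 = 34.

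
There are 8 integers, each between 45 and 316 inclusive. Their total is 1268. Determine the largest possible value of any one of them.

To make one integer as large as possible, make the other 7 as small as possible.
The other 7 contribute at least 7 × 45 = 315, leaving at most 1268 − 315 = 953.
But each integer is capped at 316, so the maximum is 316.
Achievable: one at 316 and the other 7 totalling 952, which fits since 7 × 45 ≤ 952 ≤ 7 × 316.

316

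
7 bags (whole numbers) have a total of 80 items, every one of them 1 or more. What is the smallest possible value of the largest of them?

12

The average is 80/7 > 11, so not all 7 can be 11 or less; the largest is ≥ 12.
Equality holds with 3 values of 12 and 4 values of 11.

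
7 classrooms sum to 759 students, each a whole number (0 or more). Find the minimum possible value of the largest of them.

The 7 values sum to 759, so their maximum is at least ⌈759/7⌉ = 109.
Taking 4 copies of 108 and 3 copies of 109 gives exactly 759, so 109 is attained.

109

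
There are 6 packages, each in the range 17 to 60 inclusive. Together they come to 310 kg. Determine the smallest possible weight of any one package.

17

Minimizing one value means maximizing the remaining 5.
The other 5 can take up 5 × 60 = 300 ≥ 310 − 17, so one package can sit at its floor of 17.
Achievable: one at 17 and the other 5 totalling 293, which fits since 5 × 17 ≤ 293 ≤ 5 × 60.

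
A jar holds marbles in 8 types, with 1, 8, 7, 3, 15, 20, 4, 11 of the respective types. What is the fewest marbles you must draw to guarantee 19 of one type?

In the worst case you take as many as possible of each type without reaching 19: 1 + 8 + 7 + 3 + 15 + 18 + 4 + 11 = 67.
The next one must give 19 of some type, so 67 + 1 = 68.

68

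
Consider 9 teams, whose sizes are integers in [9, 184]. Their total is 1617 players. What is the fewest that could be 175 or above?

6

Each value short of 175 is at most 174, costing at least 184 − 174 = 10 against the maximum total of 1656.
We can afford to lose at most 1656 − 1617 = 39, so at most ⌊39/10⌋ = 3 fall short, and at least 6 are ≥ 175.
Exactly 6 works: 6 values at 184 and 3 at 174 total 1626; lower one of the high values by 9 (still ≥ 175) to hit 1617.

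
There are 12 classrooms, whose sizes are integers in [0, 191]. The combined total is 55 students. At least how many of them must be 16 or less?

9

Each value above 16 is at least 17, contributing at least 17 − 0 = 17 above the floor 0.
The sum exceeds the floor total 0 by 55, so at most ⌊55/17⌋ = 3 exceed 16, and at least 9 are ≤ 16.
Exactly 9 works: 9 values at 0 and 3 at 17 total 51; raise one of the low values by 4 (still ≤ 16) to hit 55.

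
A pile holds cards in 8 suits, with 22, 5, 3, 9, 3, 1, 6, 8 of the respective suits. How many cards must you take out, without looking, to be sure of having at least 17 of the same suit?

52

In the worst case you take as many as possible of each suit without reaching 17: 16 + 5 + 3 + 9 + 3 + 1 + 6 + 8 = 51.
The next one must give 17 of some suit, so 51 + 1 = 52.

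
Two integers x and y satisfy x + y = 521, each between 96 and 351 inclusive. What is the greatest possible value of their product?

67860

With x + y fixed, xy peaks when the two are closest together.
Taking x = 260 and y = 261 (both in [96, 351]) gives xy = 67860.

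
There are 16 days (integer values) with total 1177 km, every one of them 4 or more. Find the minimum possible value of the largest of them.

74

The 16 values sum to 1177, so their maximum is at least ⌈1177/16⌉ = 74.
Equality holds with 9 values of 74 and 7 values of 73.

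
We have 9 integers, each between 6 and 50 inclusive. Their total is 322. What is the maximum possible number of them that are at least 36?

8

Suppose k of them are at least 36. Those contribute at least 36 each and the other 9 − k at least 6 each.
So the total is at least 36k + 6(9 − k) = 54 + 30k. This must be ≤ 322, giving k ≤ 8.
k = 8 is achieved by 8 values at 36 and 1 at 6, total 294; add 28 to one value (staying below 36) to reach 322.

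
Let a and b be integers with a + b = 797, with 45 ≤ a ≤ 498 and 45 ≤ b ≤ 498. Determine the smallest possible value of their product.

For a fixed sum, ab is smallest when a and b are as far apart as possible.
At the endpoint a = 299, b = 797 − 299 = 498, so ab = 299 × 498 = 148902.

148902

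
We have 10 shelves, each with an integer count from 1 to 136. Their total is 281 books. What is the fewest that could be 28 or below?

Let j be the number exceeding 28. Then the total is ≥ 29·j + 1·(10 − j) = 10 + 28j.
So 28j ≤ 271 and j ≤ 9; hence at least 10 − 9 = 1 are ≤ 28.
Exactly 1 works: 1 value at 1 and 9 at 29 total 262; raise one of the low values by 19 (still ≤ 28) to hit 281.

1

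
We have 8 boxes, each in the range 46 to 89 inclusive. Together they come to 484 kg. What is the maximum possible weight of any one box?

89

Maximizing one value means minimizing the remaining 7.
The other 7 contribute at least 7 × 46 = 322, leaving at most 484 − 322 = 162.
But each box is capped at 89, so the maximum is 89.
Achievable: one at 89 and the other 7 totalling 395, which fits since 7 × 46 ≤ 395 ≤ 7 × 89.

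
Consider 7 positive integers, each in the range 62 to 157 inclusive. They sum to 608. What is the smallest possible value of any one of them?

Minimizing one value means maximizing the remaining 6.
The other 6 can take up 6 × 157 = 942 ≥ 608 − 62, so one integer can sit at its floor of 62.
Achievable: one at 62 and the other 6 totalling 546, which fits since 6 × 62 ≤ 546 ≤ 6 × 157.

62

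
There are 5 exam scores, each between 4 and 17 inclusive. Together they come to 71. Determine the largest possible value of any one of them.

Maximizing one value means minimizing the remaining 4.
The other 4 contribute at least 4 × 4 = 16, leaving at most 71 − 16 = 55.
But each score is capped at 17, so the maximum is 17.
Achievable: one at 17 and the other 4 totalling 54, which fits since 4 × 4 ≤ 54 ≤ 4 × 17.

17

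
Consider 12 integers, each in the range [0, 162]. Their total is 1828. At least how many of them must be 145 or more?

Suppose at most 12 − j of them reach 145; then j values are ≤ 144 and the rest ≤ 162.
The total is then ≤ 144·j + 162·(12 − j) = 1944 − 18j. For this to be ≥ 1828 we need j ≤ 6, so at least 12 − 6 = 6 must reach 145.
Exactly 6 works: 6 values at 162 and 6 at 144 total 1836; lower one of the high values by 8 (still ≥ 145) to hit 1828.

6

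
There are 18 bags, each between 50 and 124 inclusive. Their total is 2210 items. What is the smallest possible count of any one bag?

Minimizing one value means maximizing the remaining 17.
The other 17 contribute at most 17 × 124 = 2108, leaving at least 2210 − 2108 = 102.
Since 102 ≥ 50, this is achievable: one at 102 and 17 at 124.

102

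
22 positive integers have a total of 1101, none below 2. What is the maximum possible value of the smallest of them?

The 22 values sum to 1101, so their minimum is at most ⌊1101/22⌋ = 50.
Achievable: 21 of them at 50 and 1 at 51 total 1101.

50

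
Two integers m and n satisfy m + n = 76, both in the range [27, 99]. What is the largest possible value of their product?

mn = m(76 − m) is maximized when m is as near 76/2 as the bounds allow.
Taking m = 38 and n = 38 (both in [27, 99]) gives mn = 1444.

1444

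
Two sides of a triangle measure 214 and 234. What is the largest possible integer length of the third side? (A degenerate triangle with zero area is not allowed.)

The third side must be less than 214 + 234 = 448.
The largest integer below 448 is 447.

447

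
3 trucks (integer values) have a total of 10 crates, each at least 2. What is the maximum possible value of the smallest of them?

3

The average is 10/3 < 4, so some value is ≤ 3.
Achievable: 2 of them at 3 and 1 at 4 total 10.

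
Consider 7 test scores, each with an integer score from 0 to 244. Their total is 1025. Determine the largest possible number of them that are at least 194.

5

If k of the values are ≥ 194, the total is ≥ 194k + 0(7 − k).
Setting 194k + 0(7 − k) ≤ 1025 gives 194k ≤ 1025, so k ≤ 5.
k = 5 is achieved by 5 values at 194 and 2 at 0, total 970; add 55 to one value (staying below 194) to reach 1025.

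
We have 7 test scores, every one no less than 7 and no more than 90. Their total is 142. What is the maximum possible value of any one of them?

To make one score as large as possible, make the other 6 as small as possible.
The other 6 contribute at least 6 × 7 = 42, leaving at most 142 − 42 = 100.
But each score is capped at 90, so the maximum is 90.
Achievable: one at 90 and the other 6 totalling 52, which fits since 6 × 7 ≤ 52 ≤ 6 × 90.

90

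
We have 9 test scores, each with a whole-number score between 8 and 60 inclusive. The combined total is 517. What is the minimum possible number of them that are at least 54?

Each value short of 54 is at most 53, costing at least 60 − 53 = 7 against the maximum total of 540.
We can afford to lose at most 540 − 517 = 23, so at most ⌊23/7⌋ = 3 fall short, and at least 6 are ≥ 54.
Exactly 6 works: 6 values at 60 and 3 at 53 total 519; lower one of the high values by 2 (still ≥ 54) to hit 517.

6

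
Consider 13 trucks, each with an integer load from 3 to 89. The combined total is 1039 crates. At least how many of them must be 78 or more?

Suppose at most 13 − j of them reach 78; then j values are ≤ 77 and the rest ≤ 89.
The total is then ≤ 77·j + 89·(13 − j) = 1157 − 12j. For this to be ≥ 1039 we need j ≤ 9, so at least 13 − 9 = 4 must reach 78.
Exactly 4 works: 4 values at 89 and 9 at 77 total 1049; lower one of the high values by 10 (still ≥ 78) to hit 1039.

4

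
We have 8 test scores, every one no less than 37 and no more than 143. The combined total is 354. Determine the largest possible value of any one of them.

95

To make one score as large as possible, make the other 7 as small as possible.
The other 7 contribute at least 7 × 37 = 259, leaving at most 354 − 259 = 95.
Since 95 ≤ 143, this is achievable: one at 95 and 7 at 37.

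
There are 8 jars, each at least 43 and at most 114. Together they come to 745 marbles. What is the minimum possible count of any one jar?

To make one jar as small as possible, make the other 7 as large as possible.
The other 7 can take up 7 × 114 = 798 ≥ 745 − 43, so one jar can sit at its floor of 43.
Achievable: one at 43 and the other 7 totalling 702, which fits since 7 × 43 ≤ 702 ≤ 7 × 114.

43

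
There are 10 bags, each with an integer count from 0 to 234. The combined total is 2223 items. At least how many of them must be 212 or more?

5

If only k of them are at least 212, the other 10 − k are at most 211, so the total is at most k·234 + (10 − k)·211.
This must reach 2223, so k·234 + (10 − k)·211 ≥ 2223, giving k ≥ 5.
Exactly 5 works: 5 values at 234 and 5 at 211 total 2225; lower one of the high values by 2 (still ≥ 212) to hit 2223.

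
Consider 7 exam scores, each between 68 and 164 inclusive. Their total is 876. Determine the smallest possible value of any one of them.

To make one score as small as possible, make the other 6 as large as possible.
The other 6 can take up 6 × 164 = 984 ≥ 876 − 68, so one score can sit at its floor of 68.
Achievable: one at 68 and the other 6 totalling 808, which fits since 6 × 68 ≤ 808 ≤ 6 × 164.

68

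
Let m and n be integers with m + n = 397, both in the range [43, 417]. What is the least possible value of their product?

15222

Since m + n is fixed, pushing one of them to its bound minimizes the product.
The extreme feasible split is m = 43, n = 354, giving mn = 15222.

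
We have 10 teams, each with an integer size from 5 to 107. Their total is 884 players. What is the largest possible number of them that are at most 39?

Each value at 39 or below falls at least 107 − 39 = 68 short of the ceiling 107.
The ceiling total is 10 × 107 = 1070, and we need 884, so at most ⌊(1070 − 884)/68⌋ = 2 can be that low.
k = 2 is achieved by 2 values at 39 and 8 at 107, total 934; lower one of the 107's by 50 (still > 39) to reach 884.

2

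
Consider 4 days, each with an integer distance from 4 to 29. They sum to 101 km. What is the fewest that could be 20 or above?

Suppose at most 4 − j of them reach 20; then j values are ≤ 19 and the rest ≤ 29.
The total is then ≤ 19·j + 29·(4 − j) = 116 − 10j. For this to be ≥ 101 we need j ≤ 1, so at least 4 − 1 = 3 must reach 20.
Exactly 3 works: 3 values at 29 and 1 at 19 total 106; lower one of the high values by 5 (still ≥ 20) to hit 101.

3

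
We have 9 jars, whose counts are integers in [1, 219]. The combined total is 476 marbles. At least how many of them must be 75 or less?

Each value above 75 is at least 76, contributing at least 76 − 1 = 75 above the floor 1.
The sum exceeds the floor total 9 by 467, so at most ⌊467/75⌋ = 6 exceed 75, and at least 3 are ≤ 75.
Exactly 3 works: 3 values at 1 and 6 at 76 total 459; raise one of the low values by 17 (still ≤ 75) to hit 476.

3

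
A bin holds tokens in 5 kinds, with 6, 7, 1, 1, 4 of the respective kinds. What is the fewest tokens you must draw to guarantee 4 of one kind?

12

In the worst case you take as many as possible of each kind without reaching 4: 3 + 3 + 1 + 1 + 3 = 11.
The next one must give 4 of some kind, so 11 + 1 = 12.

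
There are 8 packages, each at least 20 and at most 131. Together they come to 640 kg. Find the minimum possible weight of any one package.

20

Minimizing one value means maximizing the remaining 7.
The other 7 can take up 7 × 131 = 917 ≥ 640 − 20, so one package can sit at its floor of 20.
Achievable: one at 20 and the other 7 totalling 620, which fits since 7 × 20 ≤ 620 ≤ 7 × 131.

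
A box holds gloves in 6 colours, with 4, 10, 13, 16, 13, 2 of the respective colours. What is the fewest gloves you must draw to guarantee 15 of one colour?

57

In the worst case you take as many as possible of each colour without reaching 15: 4 + 10 + 13 + 14 + 13 + 2 = 56.
The next one must give 15 of some colour, so 56 + 1 = 57.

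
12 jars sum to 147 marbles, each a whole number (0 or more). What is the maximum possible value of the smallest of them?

12

The 12 values sum to 147, so their minimum is at most ⌊147/12⌋ = 12.
Equality holds with 9 values of 12 and 3 values of 13.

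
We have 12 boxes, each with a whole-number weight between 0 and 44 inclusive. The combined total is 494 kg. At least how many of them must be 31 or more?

10

Each value short of 31 is at most 30, costing at least 44 − 30 = 14 against the maximum total of 528.
We can afford to lose at most 528 − 494 = 34, so at most ⌊34/14⌋ = 2 fall short, and at least 10 are ≥ 31.
Exactly 10 works: 10 values at 44 and 2 at 30 total 500; lower one of the high values by 6 (still ≥ 31) to hit 494.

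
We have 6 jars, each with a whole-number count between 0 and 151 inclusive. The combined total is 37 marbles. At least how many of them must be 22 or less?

5

Let j be the number exceeding 22. Then the total is ≥ 23·j + 0·(6 − j) = 0 + 23j.
So 23j ≤ 37 and j ≤ 1; hence at least 6 − 1 = 5 are ≤ 22.
Exactly 5 works: 5 values at 0 and 1 at 23 total 23; raise one of the low values by 14 (still ≤ 22) to hit 37.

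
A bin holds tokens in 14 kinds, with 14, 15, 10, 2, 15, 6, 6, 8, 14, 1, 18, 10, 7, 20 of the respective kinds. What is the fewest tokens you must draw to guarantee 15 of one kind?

In the worst case you take as many as possible of each kind without reaching 15: 14 + 14 + 10 + 2 + 14 + 6 + 6 + 8 + 14 + 1 + 14 + 10 + 7 + 14 = 134.
The next one must give 15 of some kind, so 134 + 1 = 135.

135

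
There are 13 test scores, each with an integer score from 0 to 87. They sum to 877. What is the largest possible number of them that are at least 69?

12

If k of the values are ≥ 69, the total is ≥ 69k + 0(13 − k).
Setting 69k + 0(13 − k) ≤ 877 gives 69k ≤ 877, so k ≤ 12.
k = 12 is achieved by 12 values at 69 and 1 at 0, total 828; add 49 to one value (staying below 69) to reach 877.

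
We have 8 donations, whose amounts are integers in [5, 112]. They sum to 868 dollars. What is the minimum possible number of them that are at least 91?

Suppose at most 8 − j of them reach 91; then j values are ≤ 90 and the rest ≤ 112.
The total is then ≤ 90·j + 112·(8 − j) = 896 − 22j. For this to be ≥ 868 we need j ≤ 1, so at least 8 − 1 = 7 must reach 91.
Exactly 7 works: 7 values at 112 and 1 at 90 total 874; lower one of the high values by 6 (still ≥ 91) to hit 868.

7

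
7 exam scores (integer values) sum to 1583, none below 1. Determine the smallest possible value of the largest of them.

227

If every one of the 7 were at most 226, the total would be at most 7 × 226 = 1582 < 1583.
Taking 6 copies of 226 and 1 copy of 227 gives exactly 1583, so 227 is attained.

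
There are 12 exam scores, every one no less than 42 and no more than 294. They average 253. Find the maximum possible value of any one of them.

To make one score as large as possible, make the other 11 as small as possible.
The total is 12 × 253 = 3036.
The other 11 contribute at least 11 × 42 = 462, leaving at most 3036 − 462 = 2574.
But each score is capped at 294, so the maximum is 294.
Achievable: one at 294 and the other 11 totalling 2742, which fits since 11 × 42 ≤ 2742 ≤ 11 × 294.

294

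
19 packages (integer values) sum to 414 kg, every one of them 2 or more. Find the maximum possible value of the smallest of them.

21

The average is 414/19 < 22, so some value is ≤ 21.
Equality holds with 4 values of 21 and 15 values of 22.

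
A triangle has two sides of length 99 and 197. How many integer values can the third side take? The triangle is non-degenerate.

197

The triangle inequality gives |99 − 197| < c < 99 + 197, i.e. 98 < c < 296.
So c can be any integer from 99 to 295: 197 values.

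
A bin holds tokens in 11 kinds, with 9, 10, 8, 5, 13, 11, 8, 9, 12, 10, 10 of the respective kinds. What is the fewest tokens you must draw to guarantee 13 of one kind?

105

In the worst case you take as many as possible of each kind without reaching 13: 9 + 10 + 8 + 5 + 12 + 11 + 8 + 9 + 12 + 10 + 10 = 104.
The next one must give 13 of some kind, so 104 + 1 = 105.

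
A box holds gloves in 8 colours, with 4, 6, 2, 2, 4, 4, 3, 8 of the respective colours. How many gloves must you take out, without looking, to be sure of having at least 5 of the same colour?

28

In the worst case you take as many as possible of each colour without reaching 5: 4 + 4 + 2 + 2 + 4 + 4 + 3 + 4 = 27.
The next one must give 5 of some colour, so 27 + 1 = 28.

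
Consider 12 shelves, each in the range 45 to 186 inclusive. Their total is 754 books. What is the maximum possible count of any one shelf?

Maximizing one value means minimizing the remaining 11.
The other 11 contribute at least 11 × 45 = 495, leaving at most 754 − 495 = 259.
But each shelf is capped at 186, so the maximum is 186.
Achievable: one at 186 and the other 11 totalling 568, which fits since 11 × 45 ≤ 568 ≤ 11 × 186.

186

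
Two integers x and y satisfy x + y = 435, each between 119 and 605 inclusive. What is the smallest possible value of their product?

37604

xy = x(435 − x) is concave in x, so over [119, 316] it is minimized at an endpoint.
At the endpoint x = 119, y = 435 − 119 = 316, so xy = 119 × 316 = 37604.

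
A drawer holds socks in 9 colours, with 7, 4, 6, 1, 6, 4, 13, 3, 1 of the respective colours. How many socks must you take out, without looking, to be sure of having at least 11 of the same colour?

In the worst case you take as many as possible of each colour without reaching 11: 7 + 4 + 6 + 1 + 6 + 4 + 10 + 3 + 1 = 42.
The next one must give 11 of some colour, so 42 + 1 = 43.

43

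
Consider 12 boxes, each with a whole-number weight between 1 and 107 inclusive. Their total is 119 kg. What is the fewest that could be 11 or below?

Each value above 11 is at least 12, contributing at least 12 − 1 = 11 above the floor 1.
The sum exceeds the floor total 12 by 107, so at most ⌊107/11⌋ = 9 exceed 11, and at least 3 are ≤ 11.
Exactly 3 works: 3 values at 1 and 9 at 12 total 111; raise one of the low values by 8 (still ≤ 11) to hit 119.

3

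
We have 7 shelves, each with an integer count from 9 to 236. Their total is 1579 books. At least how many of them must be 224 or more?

2

If only k of them are at least 224, the other 7 − k are at most 223, so the total is at most k·236 + (7 − k)·223.
This must reach 1579, so k·236 + (7 − k)·223 ≥ 1579, giving k ≥ 2.
Exactly 2 works: 2 values at 236 and 5 at 223 total 1587; lower one of the high values by 8 (still ≥ 224) to hit 1579.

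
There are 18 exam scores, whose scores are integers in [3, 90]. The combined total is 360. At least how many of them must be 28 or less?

If only k of them are at most 28, the other 18 − k are at least 29, so the total is at least (18 − k)·29 + k·3.
This is ≤ 360, so (18 − k)·29 + 3k ≤ 360, which gives k ≥ 7.
Exactly 7 works: 7 values at 3 and 11 at 29 total 340; raise one of the low values by 20 (still ≤ 28) to hit 360.

7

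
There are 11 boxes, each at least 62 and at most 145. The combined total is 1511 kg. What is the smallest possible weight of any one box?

To make one box as small as possible, make the other 10 as large as possible.
The other 10 can take up 10 × 145 = 1450 ≥ 1511 − 62, so one box can sit at its floor of 62.
Achievable: one at 62 and the other 10 totalling 1449, which fits since 10 × 62 ≤ 1449 ≤ 10 × 145.

62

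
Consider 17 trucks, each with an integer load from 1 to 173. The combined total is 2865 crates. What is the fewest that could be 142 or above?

15

Suppose at most 17 − j of them reach 142; then j values are ≤ 141 and the rest ≤ 173.
The total is then ≤ 141·j + 173·(17 − j) = 2941 − 32j. For this to be ≥ 2865 we need j ≤ 2, so at least 17 − 2 = 15 must reach 142.
Exactly 15 works: 15 values at 173 and 2 at 141 total 2877; lower one of the high values by 12 (still ≥ 142) to hit 2865.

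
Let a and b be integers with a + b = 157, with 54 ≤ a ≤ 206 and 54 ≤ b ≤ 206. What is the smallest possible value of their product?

For a fixed sum, ab is smallest when a and b are as far apart as possible.
The extreme feasible split is a = 54, b = 103, giving ab = 5562.

5562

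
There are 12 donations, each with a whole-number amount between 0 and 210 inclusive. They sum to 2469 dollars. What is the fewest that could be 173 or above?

11

Suppose at most 12 − j of them reach 173; then j values are ≤ 172 and the rest ≤ 210.
The total is then ≤ 172·j + 210·(12 − j) = 2520 − 38j. For this to be ≥ 2469 we need j ≤ 1, so at least 12 − 1 = 11 must reach 173.
Exactly 11 works: 11 values at 210 and 1 at 172 total 2482; lower one of the high values by 13 (still ≥ 173) to hit 2469.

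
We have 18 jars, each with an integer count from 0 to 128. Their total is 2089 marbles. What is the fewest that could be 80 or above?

Each value short of 80 is at most 79, costing at least 128 − 79 = 49 against the maximum total of 2304.
We can afford to lose at most 2304 − 2089 = 215, so at most ⌊215/49⌋ = 4 fall short, and at least 14 are ≥ 80.
Exactly 14 works: 14 values at 128 and 4 at 79 total 2108; lower one of the high values by 19 (still ≥ 80) to hit 2089.

14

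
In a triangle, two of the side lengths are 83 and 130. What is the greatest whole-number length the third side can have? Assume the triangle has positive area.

212

The third side must be less than 83 + 130 = 213.
The largest integer below 213 is 212.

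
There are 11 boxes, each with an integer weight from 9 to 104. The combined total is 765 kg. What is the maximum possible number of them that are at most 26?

Each value at 26 or below falls at least 104 − 26 = 78 short of the ceiling 104.
The ceiling total is 11 × 104 = 1144, and we need 765, so at most ⌊(1144 − 765)/78⌋ = 4 can be that low.
k = 4 is achieved by 4 values at 26 and 7 at 104, total 832; lower one of the 104's by 67 (still > 26) to reach 765.

4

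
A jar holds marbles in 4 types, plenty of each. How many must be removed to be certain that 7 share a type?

You could draw 6 of every type without reaching 7 of any — 24 in all.
One more forces 7 of some type, so 24 + 1 = 25.

25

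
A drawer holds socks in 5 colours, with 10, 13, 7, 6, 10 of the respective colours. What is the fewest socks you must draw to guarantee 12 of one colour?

45

In the worst case you take as many as possible of each colour without reaching 12: 10 + 11 + 7 + 6 + 10 = 44.
The next one must give 12 of some colour, so 44 + 1 = 45.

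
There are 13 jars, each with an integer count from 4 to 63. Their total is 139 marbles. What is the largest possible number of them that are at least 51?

If k of the values are ≥ 51, the total is ≥ 51k + 4(13 − k).
Setting 51k + 4(13 − k) ≤ 139 gives 47k ≤ 87, so k ≤ 1.
k = 1 is achieved by 1 value at 51 and 12 at 4, total 99; add 40 to one value (staying below 51) to reach 139.

1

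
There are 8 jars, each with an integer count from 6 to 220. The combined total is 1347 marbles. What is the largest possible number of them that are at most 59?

Each value at 59 or below falls at least 220 − 59 = 161 short of the ceiling 220.
The ceiling total is 8 × 220 = 1760, and we need 1347, so at most ⌊(1760 − 1347)/161⌋ = 2 can be that low.
k = 2 is achieved by 2 values at 59 and 6 at 220, total 1438; lower one of the 220's by 91 (still > 59) to reach 1347.

2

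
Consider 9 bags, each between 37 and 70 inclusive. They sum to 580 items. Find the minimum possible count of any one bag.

37

Minimizing one value means maximizing the remaining 8.
The other 8 can take up 8 × 70 = 560 ≥ 580 − 37, so one bag can sit at its floor of 37.
Achievable: one at 37 and the other 8 totalling 543, which fits since 8 × 37 ≤ 543 ≤ 8 × 70.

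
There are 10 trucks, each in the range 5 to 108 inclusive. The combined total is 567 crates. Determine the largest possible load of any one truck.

108

Maximizing one value means minimizing the remaining 9.
The other 9 contribute at least 9 × 5 = 45, leaving at most 567 − 45 = 522.
But each truck is capped at 108, so the maximum is 108.
Achievable: one at 108 and the other 9 totalling 459, which fits since 9 × 5 ≤ 459 ≤ 9 × 108.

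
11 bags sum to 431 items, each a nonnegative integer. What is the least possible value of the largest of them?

Some value must be at least ⌈431/11⌉ = 40, since 11 × 39 = 429 < 431.
Taking 9 copies of 39 and 2 copies of 40 gives exactly 431, so 40 is attained.

40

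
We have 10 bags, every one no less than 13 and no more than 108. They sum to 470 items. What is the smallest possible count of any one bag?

To make one bag as small as possible, make the other 9 as large as possible.
The other 9 can take up 9 × 108 = 972 ≥ 470 − 13, so one bag can sit at its floor of 13.
Achievable: one at 13 and the other 9 totalling 457, which fits since 9 × 13 ≤ 457 ≤ 9 × 108.

13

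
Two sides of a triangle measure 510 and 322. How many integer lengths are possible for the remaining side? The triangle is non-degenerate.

The triangle inequality gives |510 − 322| < c < 510 + 322, i.e. 188 < c < 832.
So c can be any integer from 189 to 831: 643 values.

643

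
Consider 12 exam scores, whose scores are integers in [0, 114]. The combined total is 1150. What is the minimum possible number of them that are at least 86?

Each value short of 86 is at most 85, costing at least 114 − 85 = 29 against the maximum total of 1368.
We can afford to lose at most 1368 − 1150 = 218, so at most ⌊218/29⌋ = 7 fall short, and at least 5 are ≥ 86.
Exactly 5 works: 5 values at 114 and 7 at 85 total 1165; lower one of the high values by 15 (still ≥ 86) to hit 1150.

5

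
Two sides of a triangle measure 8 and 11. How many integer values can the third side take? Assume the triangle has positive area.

The triangle inequality gives |8 − 11| < c < 8 + 11, i.e. 3 < c < 19.
So c can be any integer from 4 to 18: 15 values.

15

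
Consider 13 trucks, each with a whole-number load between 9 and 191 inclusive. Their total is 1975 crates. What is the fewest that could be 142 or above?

Each value short of 142 is at most 141, costing at least 191 − 141 = 50 against the maximum total of 2483.
We can afford to lose at most 2483 − 1975 = 508, so at most ⌊508/50⌋ = 10 fall short, and at least 3 are ≥ 142.
Exactly 3 works: 3 values at 191 and 10 at 141 total 1983; lower one of the high values by 8 (still ≥ 142) to hit 1975.

3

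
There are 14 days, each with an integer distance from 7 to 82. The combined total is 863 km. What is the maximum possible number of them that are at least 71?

11

With k values at 71 or above and the rest at least 7, the sum is at least 98 + 64k.
Since the sum is 863, we need 64k ≤ 765, i.e. k ≤ 11.
k = 11 is achieved by 11 values at 71 and 3 at 7, total 802; add 61 to one value (staying below 71) to reach 863.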